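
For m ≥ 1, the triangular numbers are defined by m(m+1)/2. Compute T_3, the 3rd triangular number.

3·4/2 = 12/2 = 6.

6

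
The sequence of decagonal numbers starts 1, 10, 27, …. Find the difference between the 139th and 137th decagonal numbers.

2202

139·(4·139 − 3) = 76867 and 137·(4·137 − 3) = 74665.
Difference: 76867 − 74665 = 2202.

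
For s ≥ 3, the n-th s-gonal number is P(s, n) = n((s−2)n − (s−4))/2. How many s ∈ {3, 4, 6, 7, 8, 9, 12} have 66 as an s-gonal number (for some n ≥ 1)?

s = 3: P(3, 11) = 66. ✓
s = 4: P(4, 8) = 64 and P(4, 9) = 81; 66 is not s-gonal.
s = 6: P(6, 6) = 66. ✓
s = 7: P(7, 5) = 55 and P(7, 6) = 81; 66 is not s-gonal.
s = 8: P(8, 5) = 65 and P(8, 6) = 96; 66 is not s-gonal.
s = 9: P(9, 4) = 46 and P(9, 5) = 75; 66 is not s-gonal.
s = 12: P(12, 4) = 64 and P(12, 5) = 105; 66 is not s-gonal.
Hits: s ∈ {3, 6} → 2.

2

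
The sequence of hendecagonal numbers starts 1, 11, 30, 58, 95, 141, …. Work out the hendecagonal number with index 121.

The 121st hendecagonal number is n(9n−7)/2 with n = 121.
121·(9·121 − 7)/2 = 121·1082/2 = 121·541 = 65461.

65461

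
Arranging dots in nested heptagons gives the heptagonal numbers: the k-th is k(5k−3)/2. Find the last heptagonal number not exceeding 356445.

Solve n(5n−3)/2 ≤ 356445 for integer n.
n = 377 gives 354757 ≤ 356445, while n = 378 gives 356643 > 356445; so the answer is 354757.

354757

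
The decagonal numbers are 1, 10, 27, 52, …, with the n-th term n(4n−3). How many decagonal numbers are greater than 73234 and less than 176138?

The n-th decagonal number is n(4n−3).
Smallest index with value > 73234: n = 136 (giving 73576).
Largest index with value < 176138: n = 210 (giving 175770).
Indices 136 through 210: 75 terms.

75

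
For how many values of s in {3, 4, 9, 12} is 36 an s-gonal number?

2

s = 3: P(3, 8) = 36. ✓
s = 4: P(4, 6) = 36. ✓
s = 9: P(9, 3) = 24 and P(9, 4) = 46; 36 is not s-gonal.
s = 12: P(12, 3) = 33 and P(12, 4) = 64; 36 is not s-gonal.
Hits: s ∈ {3, 4} → 2.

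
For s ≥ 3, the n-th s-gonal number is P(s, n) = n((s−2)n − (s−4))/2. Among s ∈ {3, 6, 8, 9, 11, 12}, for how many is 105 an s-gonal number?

2

s = 3: P(3, 14) = 105. ✓
s = 6: P(6, 7) = 91 and P(6, 8) = 120; 105 is not s-gonal.
s = 8: P(8, 6) = 96 and P(8, 7) = 133; 105 is not s-gonal.
s = 9: P(9, 5) = 75 and P(9, 6) = 111; 105 is not s-gonal.
s = 11: P(11, 5) = 95 and P(11, 6) = 141; 105 is not s-gonal.
s = 12: P(12, 5) = 105. ✓
Hits: s ∈ {3, 12} → 2.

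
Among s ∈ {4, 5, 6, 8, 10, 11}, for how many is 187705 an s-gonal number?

s = 4: P(4, 433) = 187489 and P(4, 434) = 188356; 187705 is not s-gonal.
s = 5: P(5, 353) = 186737 and P(5, 354) = 187797; 187705 is not s-gonal.
s = 6: P(6, 306) = 186966 and P(6, 307) = 188191; 187705 is not s-gonal.
s = 8: P(8, 250) = 187000 and P(8, 251) = 188501; 187705 is not s-gonal.
s = 10: P(10, 217) = 187705. ✓
s = 11: P(11, 204) = 186558 and P(11, 205) = 188395; 187705 is not s-gonal.
Hits: s ∈ {10} → 1.

1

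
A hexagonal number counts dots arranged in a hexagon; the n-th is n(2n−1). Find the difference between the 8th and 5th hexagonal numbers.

8·(2·8 − 1) = 120 and 5·(2·5 − 1) = 45.
Difference: 120 − 45 = 75.

75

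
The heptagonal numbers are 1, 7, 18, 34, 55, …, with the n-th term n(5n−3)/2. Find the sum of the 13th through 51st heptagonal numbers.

110318

Σ i(5i−3)/2 = (5Σi² − 3Σi) / 2 over i = 13..51.
Σi = 1326 − 78 = 1248 and Σi² = 45526 − 650 = 44876.
(5·44876 − 3·1248) / 2 = 220636/2 = 110318.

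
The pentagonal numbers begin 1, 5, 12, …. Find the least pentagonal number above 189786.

Solve n(3n−1)/2 > 189786 for integer n.
The largest n with value ≤ 189786 is 355 (since 188860 ≤ 189786 < 189926), so the first above is n = 356, value 189926.

189926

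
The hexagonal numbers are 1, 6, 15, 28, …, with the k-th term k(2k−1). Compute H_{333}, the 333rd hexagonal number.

221445

The 333rd hexagonal number is n(2n−1) with n = 333.
333·(2·333 − 1) = 333·665 = 221445.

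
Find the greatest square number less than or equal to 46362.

46225

Solve n² ≤ 46362 for integer n.
n = 215 gives 46225 ≤ 46362, while n = 216 gives 46656 > 46362; so the answer is 46225.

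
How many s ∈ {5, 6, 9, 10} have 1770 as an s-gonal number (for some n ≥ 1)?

s = 5: P(5, 34) = 1717 and P(5, 35) = 1820; 1770 is not s-gonal.
s = 6: P(6, 30) = 1770. ✓
s = 9: P(9, 22) = 1639 and P(9, 23) = 1794; 1770 is not s-gonal.
s = 10: P(10, 21) = 1701 and P(10, 22) = 1870; 1770 is not s-gonal.
Hits: s ∈ {6} → 1.

1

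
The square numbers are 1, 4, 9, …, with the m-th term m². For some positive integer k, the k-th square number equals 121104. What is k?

348

We need n² = 121104, so n = √121104 = 348.
Check: 348² = 121104. ✓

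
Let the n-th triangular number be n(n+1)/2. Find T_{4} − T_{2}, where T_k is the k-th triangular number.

7

4·5/2 = 10 and 2·3/2 = 3.
Difference: 10 − 3 = 7.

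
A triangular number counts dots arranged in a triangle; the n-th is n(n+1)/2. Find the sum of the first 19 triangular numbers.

Σ i(i+1)/2 = (Σi² + Σi) / 2 over i = 1..19.
Σi = 190 and Σi² = 2470.
(1·2470 + 1·190) / 2 = 2660/2 = 1330.

1330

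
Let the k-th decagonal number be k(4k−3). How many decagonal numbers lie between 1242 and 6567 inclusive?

The n-th decagonal number is n(4n−3).
Smallest index with value ≥ 1242: n = 18 (giving 1242).
Largest index with value ≤ 6567: n = 40 (giving 6280).
Indices 18 through 40: 23 terms.

23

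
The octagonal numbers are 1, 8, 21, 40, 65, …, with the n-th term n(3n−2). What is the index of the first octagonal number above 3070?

33

Solve n(3n−2) > 3070 for integer n.
The largest n with value ≤ 3070 is 32 (since 3008 ≤ 3070 < 3201), so the first above is n = 33, value 3201.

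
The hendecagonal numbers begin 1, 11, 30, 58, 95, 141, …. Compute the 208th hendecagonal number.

The 208th hendecagonal number is n(9n−7)/2 with n = 208.
208·(9·208 − 7)/2 = 208·1865/2 = 193960.

193960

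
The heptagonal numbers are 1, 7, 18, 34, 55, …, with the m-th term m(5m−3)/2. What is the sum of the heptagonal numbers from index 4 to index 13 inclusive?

Σ i(5i−3)/2 = (5Σi² − 3Σi) / 2 over i = 4..13.
Σi = 91 − 6 = 85 and Σi² = 819 − 14 = 805.
(5·805 − 3·85) / 2 = 3770/2 = 1885.

1885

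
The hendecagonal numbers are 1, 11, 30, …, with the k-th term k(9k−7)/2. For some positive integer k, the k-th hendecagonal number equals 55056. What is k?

Set n(9n−7)/2 = 55056, giving 9n² − 7n − 110112 = 0.
The discriminant is 49 + 72·55056 = 3964081, and √3964081 = 1991.
So n = (7 + 1991) / 18 = 1998/18 = 111.

111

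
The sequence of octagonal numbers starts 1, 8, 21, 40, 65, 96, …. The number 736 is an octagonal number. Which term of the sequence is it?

Set n(3n−2) = 736, giving 3n² − 2n − 736 = 0.
The discriminant is 4 + 12·736 = 8836, and √8836 = 94.
So n = (2 + 94) / 6 = 96/6 = 16.

16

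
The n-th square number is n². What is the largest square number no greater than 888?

841

Solve n² ≤ 888 for integer n.
n = 29 gives 841 ≤ 888, while n = 30 gives 900 > 888; so the answer is 841.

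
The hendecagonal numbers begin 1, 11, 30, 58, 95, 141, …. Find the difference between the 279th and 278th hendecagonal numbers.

2503

Consecutive hendecagonal numbers differ by 9n − 8: here 9·279 − 8 = 2503.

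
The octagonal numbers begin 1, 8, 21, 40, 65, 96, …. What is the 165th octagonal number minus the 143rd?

165·(3·165 − 2) = 81345 and 143·(3·143 − 2) = 61061.
Difference: 81345 − 61061 = 20284.

20284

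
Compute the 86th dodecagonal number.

36636

The 86th dodecagonal number is n(5n−4) with n = 86.
86·(5·86 − 4) = 86·426 = 36636.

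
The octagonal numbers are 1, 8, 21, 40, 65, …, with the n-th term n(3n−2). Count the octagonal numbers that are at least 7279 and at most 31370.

53

The n-th octagonal number is n(3n−2).
Smallest index with value ≥ 7279: n = 50 (giving 7400).
Largest index with value ≤ 31370: n = 102 (giving 31008).
Indices 50 through 102: 53 terms.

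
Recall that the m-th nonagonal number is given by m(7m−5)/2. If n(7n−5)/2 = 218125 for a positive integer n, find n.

Set n(7n−5)/2 = 218125, giving 7n² − 5n − 436250 = 0.
The discriminant is 25 + 56·218125 = 12215025, and √12215025 = 3495.
So n = (5 + 3495) / 14 = 3500/14 = 250.

250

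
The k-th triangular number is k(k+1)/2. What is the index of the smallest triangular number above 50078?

316

Solve n(n+1)/2 > 50078 for integer n.
The largest n with value ≤ 50078 is 315 (since 49770 ≤ 50078 < 50086), so the first above is n = 316, value 50086.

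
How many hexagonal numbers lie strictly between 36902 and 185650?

The n-th hexagonal number is n(2n−1).
Smallest index with value > 36902: n = 137 (giving 37401).
Largest index with value < 185650: n = 304 (giving 184528).
Indices 137 through 304: 168 terms.

168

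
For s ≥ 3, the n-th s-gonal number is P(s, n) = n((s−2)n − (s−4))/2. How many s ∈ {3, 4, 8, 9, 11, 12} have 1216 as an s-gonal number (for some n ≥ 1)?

2

s = 3: P(3, 48) = 1176 and P(3, 49) = 1225; 1216 is not s-gonal.
s = 4: P(4, 34) = 1156 and P(4, 35) = 1225; 1216 is not s-gonal.
s = 8: P(8, 20) = 1160 and P(8, 21) = 1281; 1216 is not s-gonal.
s = 9: P(9, 19) = 1216. ✓
s = 11: P(11, 16) = 1096 and P(11, 17) = 1241; 1216 is not s-gonal.
s = 12: P(12, 16) = 1216. ✓
Hits: s ∈ {9, 12} → 2.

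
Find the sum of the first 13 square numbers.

819

Σ_{i=1}^{13} i² = 13·14·27/6 = 819.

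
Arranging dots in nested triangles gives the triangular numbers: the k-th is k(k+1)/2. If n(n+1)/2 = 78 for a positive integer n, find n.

12

Set n(n+1)/2 = 78, giving n² + n − 156 = 0.
So n = (-1 + 25) / 2 = 24/2 = 12.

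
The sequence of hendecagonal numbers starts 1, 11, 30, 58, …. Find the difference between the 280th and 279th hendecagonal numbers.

Consecutive hendecagonal numbers differ by 9n − 8: here 9·280 − 8 = 2512.

2512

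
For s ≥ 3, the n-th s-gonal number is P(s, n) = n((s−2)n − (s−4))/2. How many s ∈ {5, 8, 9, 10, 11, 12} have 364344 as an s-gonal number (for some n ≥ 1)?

1

s = 5: P(5, 493) = 364327 and P(5, 494) = 365807; 364344 is not s-gonal.
s = 8: P(8, 348) = 362616 and P(8, 349) = 364705; 364344 is not s-gonal.
s = 9: P(9, 323) = 364344. ✓
s = 10: P(10, 302) = 363910 and P(10, 303) = 366327; 364344 is not s-gonal.
s = 11: P(11, 284) = 361958 and P(11, 285) = 364515; 364344 is not s-gonal.
s = 12: P(12, 270) = 363420 and P(12, 271) = 366121; 364344 is not s-gonal.
Hits: s ∈ {9} → 1.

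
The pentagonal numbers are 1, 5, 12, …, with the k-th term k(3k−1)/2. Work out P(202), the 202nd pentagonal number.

The 202nd pentagonal number is n(3n−1)/2 with n = 202.
202·(3·202 − 1)/2 = 202·605/2 = 61105.

61105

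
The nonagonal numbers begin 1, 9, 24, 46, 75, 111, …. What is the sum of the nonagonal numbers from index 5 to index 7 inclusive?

Σ i(7i−5)/2 = (7Σi² − 5Σi) / 2 over i = 5..7.
Σi = 28 − 10 = 18 and Σi² = 140 − 30 = 110.
(7·110 − 5·18) / 2 = 680/2 = 340.

340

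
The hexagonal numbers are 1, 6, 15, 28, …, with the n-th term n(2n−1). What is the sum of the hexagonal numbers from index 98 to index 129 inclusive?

Σ i(2i−1) = 2Σi² − Σi over i = 98..129.
Σi = 8385 − 4753 = 3632 and Σi² = 723905 − 308945 = 414960.
2·414960 − 1·3632 = 826288.

826288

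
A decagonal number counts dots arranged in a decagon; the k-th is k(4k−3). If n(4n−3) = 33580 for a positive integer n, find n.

Set n(4n−3) = 33580, giving 4n² − 3n − 33580 = 0.
The discriminant is 9 + 16·33580 = 537289, and √537289 = 733.
So n = (3 + 733) / 8 = 736/8 = 92.
Check: 92·(4·92 − 3) = 33580. ✓

92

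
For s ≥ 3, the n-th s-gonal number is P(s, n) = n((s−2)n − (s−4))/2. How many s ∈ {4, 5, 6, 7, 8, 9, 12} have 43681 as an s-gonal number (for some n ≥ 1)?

2

s = 4: P(4, 209) = 43681. ✓
s = 5: P(5, 170) = 43265 and P(5, 171) = 43776; 43681 is not s-gonal.
s = 6: P(6, 148) = 43660 and P(6, 149) = 44253; 43681 is not s-gonal.
s = 7: P(7, 132) = 43362 and P(7, 133) = 44023; 43681 is not s-gonal.
s = 8: P(8, 121) = 43681. ✓
s = 9: P(9, 112) = 43624 and P(9, 113) = 44409; 43681 is not s-gonal.
s = 12: P(12, 93) = 42873 and P(12, 94) = 43804; 43681 is not s-gonal.
Hits: s ∈ {4, 8} → 2.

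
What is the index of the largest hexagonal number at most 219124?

331

Solve n(2n−1) ≤ 219124 for integer n.
n = 331 gives 218791 ≤ 219124, while n = 332 gives 220116 > 219124; so the answer is index 331.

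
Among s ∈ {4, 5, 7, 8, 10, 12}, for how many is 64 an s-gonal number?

s = 4: P(4, 8) = 64. ✓
s = 5: P(5, 6) = 51 and P(5, 7) = 70; 64 is not s-gonal.
s = 7: P(7, 5) = 55 and P(7, 6) = 81; 64 is not s-gonal.
s = 8: P(8, 4) = 40 and P(8, 5) = 65; 64 is not s-gonal.
s = 10: P(10, 4) = 52 and P(10, 5) = 85; 64 is not s-gonal.
s = 12: P(12, 4) = 64. ✓
Hits: s ∈ {4, 12} → 2.

2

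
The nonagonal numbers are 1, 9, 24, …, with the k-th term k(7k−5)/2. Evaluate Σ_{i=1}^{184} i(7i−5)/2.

7284560

Σ i(7i−5)/2 = (7Σi² − 5Σi) / 2 over i = 1..184.
Σi = 17020 and Σi² = 2093460.
(7·2093460 − 5·17020) / 2 = 14569120/2 = 7284560.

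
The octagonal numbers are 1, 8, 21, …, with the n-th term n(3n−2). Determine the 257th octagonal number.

The 257th octagonal number is n(3n−2) with n = 257.
257·(3·257 − 2) = 257·769 = 197633.

197633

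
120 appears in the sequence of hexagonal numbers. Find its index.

8

Set n(2n−1) = 120, giving 2n² − n − 120 = 0.
So n = (1 + 31) / 4 = 32/4 = 8.
Check: 8·(2·8 − 1) = 120. ✓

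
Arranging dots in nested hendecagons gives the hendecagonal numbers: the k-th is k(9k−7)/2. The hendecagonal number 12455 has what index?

Set n(9n−7)/2 = 12455, giving 9n² − 7n − 24910 = 0.
The discriminant is 49 + 72·12455 = 896809, and √896809 = 947.
So n = (7 + 947) / 18 = 954/18 = 53.

53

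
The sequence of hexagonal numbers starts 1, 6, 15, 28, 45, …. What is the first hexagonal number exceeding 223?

231

Solve n(2n−1) > 223 for integer n.
The largest n with value ≤ 223 is 10 (since 190 ≤ 223 < 231), so the first above is n = 11, value 231.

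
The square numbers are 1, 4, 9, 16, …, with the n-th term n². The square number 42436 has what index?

206

We need n² = 42436, so n = √42436 = 206.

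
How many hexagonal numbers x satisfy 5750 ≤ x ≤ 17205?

40

The n-th hexagonal number is n(2n−1).
Smallest index with value ≥ 5750: n = 54 (giving 5778).
Largest index with value ≤ 17205: n = 93 (giving 17205).
Indices 54 through 93: 40 terms.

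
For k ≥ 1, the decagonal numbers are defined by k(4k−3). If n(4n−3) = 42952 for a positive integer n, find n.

104

Set n(4n−3) = 42952, giving 4n² − 3n − 42952 = 0.
The discriminant is 9 + 16·42952 = 687241, and √687241 = 829.
So n = (3 + 829) / 8 = 832/8 = 104.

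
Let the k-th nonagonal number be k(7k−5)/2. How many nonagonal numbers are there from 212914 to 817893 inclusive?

237

The n-th nonagonal number is n(7n−5)/2.
Smallest index with value ≥ 212914: n = 247 (giving 212914).
Largest index with value ≤ 817893: n = 483 (giving 815304).
Indices 247 through 483: 237 terms.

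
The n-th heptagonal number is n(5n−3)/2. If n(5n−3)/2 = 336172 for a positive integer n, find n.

367

Set n(5n−3)/2 = 336172, giving 5n² − 3n − 672344 = 0.
The discriminant is 9 + 40·336172 = 13446889, and √13446889 = 3667.
So n = (3 + 3667) / 10 = 3670/10 = 367.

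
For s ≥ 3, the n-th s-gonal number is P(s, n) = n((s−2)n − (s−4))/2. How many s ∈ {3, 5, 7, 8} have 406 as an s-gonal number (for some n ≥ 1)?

1

s = 3: P(3, 28) = 406. ✓
s = 5: P(5, 16) = 376 and P(5, 17) = 425; 406 is not s-gonal.
s = 7: P(7, 13) = 403 and P(7, 14) = 469; 406 is not s-gonal.
s = 8: P(8, 11) = 341 and P(8, 12) = 408; 406 is not s-gonal.
Hits: s ∈ {3} → 1.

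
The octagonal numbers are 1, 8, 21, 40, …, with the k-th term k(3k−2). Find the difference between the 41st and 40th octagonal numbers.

241

Consecutive octagonal numbers differ by 6n − 5: here 6·41 − 5 = 241.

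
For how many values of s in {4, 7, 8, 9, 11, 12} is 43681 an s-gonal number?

2

s = 4: P(4, 209) = 43681. ✓
s = 7: P(7, 132) = 43362 and P(7, 133) = 44023; 43681 is not s-gonal.
s = 8: P(8, 121) = 43681. ✓
s = 9: P(9, 112) = 43624 and P(9, 113) = 44409; 43681 is not s-gonal.
s = 11: P(11, 98) = 42875 and P(11, 99) = 43758; 43681 is not s-gonal.
s = 12: P(12, 93) = 42873 and P(12, 94) = 43804; 43681 is not s-gonal.
Hits: s ∈ {4, 8} → 2.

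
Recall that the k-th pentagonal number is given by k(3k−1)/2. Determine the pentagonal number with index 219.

71832

The 219th pentagonal number is n(3n−1)/2 with n = 219.
219·(3·219 − 1)/2 = 219·656/2 = 219·328 = 71832.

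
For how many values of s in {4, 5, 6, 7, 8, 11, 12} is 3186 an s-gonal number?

2

s = 4: P(4, 56) = 3136 and P(4, 57) = 3249; 3186 is not s-gonal.
s = 5: P(5, 46) = 3151 and P(5, 47) = 3290; 3186 is not s-gonal.
s = 6: P(6, 40) = 3160 and P(6, 41) = 3321; 3186 is not s-gonal.
s = 7: P(7, 36) = 3186. ✓
s = 8: P(8, 32) = 3008 and P(8, 33) = 3201; 3186 is not s-gonal.
s = 11: P(11, 27) = 3186. ✓
s = 12: P(12, 25) = 3025 and P(12, 26) = 3276; 3186 is not s-gonal.
Hits: s ∈ {7, 11} → 2.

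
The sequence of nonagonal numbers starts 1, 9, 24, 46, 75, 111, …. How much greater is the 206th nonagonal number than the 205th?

Consecutive nonagonal numbers differ by 7n − 6: here 7·206 − 6 = 1436.

1436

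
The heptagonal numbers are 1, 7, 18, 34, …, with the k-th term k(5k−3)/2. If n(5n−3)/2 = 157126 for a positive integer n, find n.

251

Set n(5n−3)/2 = 157126, giving 5n² − 3n − 314252 = 0.
The discriminant is 9 + 40·157126 = 6285049, and √6285049 = 2507.
So n = (3 + 2507) / 10 = 2510/10 = 251.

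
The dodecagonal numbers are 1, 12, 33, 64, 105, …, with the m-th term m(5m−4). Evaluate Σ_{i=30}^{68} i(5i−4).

Σ i(5i−4) = 5Σi² − 4Σi over i = 30..68.
Σi = 2346 − 435 = 1911 and Σi² = 107134 − 8555 = 98579.
5·98579 − 4·1911 = 485251.

485251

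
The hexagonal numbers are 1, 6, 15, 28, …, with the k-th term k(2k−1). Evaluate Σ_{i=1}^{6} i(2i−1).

161

Σ i(2i−1) = 2Σi² − Σi over i = 1..6.
Σi = 21 and Σi² = 91.
2·91 − 1·21 = 161.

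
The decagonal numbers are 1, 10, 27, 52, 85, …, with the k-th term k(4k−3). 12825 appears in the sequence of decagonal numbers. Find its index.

57

Set n(4n−3) = 12825, giving 4n² − 3n − 12825 = 0.
The discriminant is 9 + 16·12825 = 205209, and √205209 = 453.
So n = (3 + 453) / 8 = 456/8 = 57.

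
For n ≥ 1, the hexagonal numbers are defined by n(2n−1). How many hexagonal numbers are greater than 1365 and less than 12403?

52

The n-th hexagonal number is n(2n−1).
Smallest index with value > 1365: n = 27 (giving 1431).
Largest index with value < 12403: n = 78 (giving 12090).
Indices 27 through 78: 52 terms.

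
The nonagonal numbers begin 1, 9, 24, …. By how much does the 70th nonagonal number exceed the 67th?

70·(7·70 − 5)/2 = 16975 and 67·(7·67 − 5)/2 = 15544.
Difference: 16975 − 15544 = 1431.

1431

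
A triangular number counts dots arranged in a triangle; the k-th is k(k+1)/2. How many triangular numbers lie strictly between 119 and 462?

The n-th triangular number is n(n+1)/2.
Smallest index with value > 119: n = 15 (giving 120).
Largest index with value < 462: n = 29 (giving 435).
Indices 15 through 29: 15 terms.

15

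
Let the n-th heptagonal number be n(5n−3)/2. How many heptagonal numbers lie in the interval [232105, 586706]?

180

The n-th heptagonal number is n(5n−3)/2.
Smallest index with value ≥ 232105: n = 305 (giving 232105).
Largest index with value ≤ 586706: n = 484 (giving 584914).
Indices 305 through 484: 180 terms.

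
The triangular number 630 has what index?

Set n(n+1)/2 = 630, giving n² + n − 1260 = 0.
The discriminant is 1 + 8·630 = 5041, and √5041 = 71.
So n = (-1 + 71) / 2 = 70/2 = 35.

35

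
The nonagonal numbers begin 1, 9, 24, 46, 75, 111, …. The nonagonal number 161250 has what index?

215

Set n(7n−5)/2 = 161250, giving 7n² − 5n − 322500 = 0.
The discriminant is 25 + 56·161250 = 9030025, and √9030025 = 3005.
So n = (5 + 3005) / 14 = 3010/14 = 215.
Check: 215·(7·215 − 5)/2 = 161250. ✓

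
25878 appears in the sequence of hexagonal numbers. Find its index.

Set n(2n−1) = 25878, giving 2n² − n − 25878 = 0.
The discriminant is 1 + 8·25878 = 207025, and √207025 = 455.
So n = (1 + 455) / 4 = 456/4 = 114.
Check: 114·(2·114 − 1) = 25878. ✓

114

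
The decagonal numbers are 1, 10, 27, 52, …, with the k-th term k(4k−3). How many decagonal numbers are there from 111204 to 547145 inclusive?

The n-th decagonal number is n(4n−3).
Smallest index with value ≥ 111204: n = 168 (giving 112392).
Largest index with value ≤ 547145: n = 370 (giving 546490).
Indices 168 through 370: 203 terms.

203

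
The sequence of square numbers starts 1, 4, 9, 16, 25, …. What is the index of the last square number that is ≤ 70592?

265

Solve n² ≤ 70592 for integer n.
n = 265 gives 70225 ≤ 70592, while n = 266 gives 70756 > 70592; so the answer is index 265.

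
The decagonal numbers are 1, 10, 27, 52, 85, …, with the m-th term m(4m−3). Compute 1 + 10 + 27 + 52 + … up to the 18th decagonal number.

7923

Σ i(4i−3) = 4Σi² − 3Σi over i = 1..18.
Σi = 171 and Σi² = 2109.
4·2109 − 3·171 = 7923.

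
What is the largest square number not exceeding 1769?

1764

Solve n² ≤ 1769 for integer n.
n = 42 gives 1764 ≤ 1769, while n = 43 gives 1849 > 1769; so the answer is 1764.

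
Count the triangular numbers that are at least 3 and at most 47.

The n-th triangular number is n(n+1)/2.
Smallest index with value ≥ 3: n = 2 (giving 3).
Largest index with value ≤ 47: n = 9 (giving 45).
Indices 2 through 9: 8 terms.

8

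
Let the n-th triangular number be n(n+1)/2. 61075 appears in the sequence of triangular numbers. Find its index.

349

Set n(n+1)/2 = 61075, giving n² + n − 122150 = 0.
The discriminant is 1 + 8·61075 = 488601, and √488601 = 699.
So n = (-1 + 699) / 2 = 698/2 = 349.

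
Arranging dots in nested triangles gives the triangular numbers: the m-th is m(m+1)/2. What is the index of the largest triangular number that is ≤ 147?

16

Solve n(n+1)/2 ≤ 147 for integer n.
n = 16 gives 136 ≤ 147, while n = 17 gives 153 > 147; so the answer is index 16.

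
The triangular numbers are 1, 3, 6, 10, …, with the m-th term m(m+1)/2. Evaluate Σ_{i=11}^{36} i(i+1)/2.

8216

Σ i(i+1)/2 = (Σi² + Σi) / 2 over i = 11..36.
Σi = 666 − 55 = 611 and Σi² = 16206 − 385 = 15821.
(1·15821 + 1·611) / 2 = 16432/2 = 8216.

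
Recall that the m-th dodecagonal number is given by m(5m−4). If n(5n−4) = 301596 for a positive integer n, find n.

Set n(5n−4) = 301596, giving 5n² − 4n − 301596 = 0.
So n = (4 + 2456) / 10 = 2460/10 = 246.

246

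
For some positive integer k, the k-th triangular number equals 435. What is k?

Set n(n+1)/2 = 435, giving n² + n − 870 = 0.
The discriminant is 1 + 8·435 = 3481, and √3481 = 59.
So n = (-1 + 59) / 2 = 58/2 = 29.

29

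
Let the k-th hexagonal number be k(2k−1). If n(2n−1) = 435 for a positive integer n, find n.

15

Set n(2n−1) = 435, giving 2n² − n − 435 = 0.
The discriminant is 1 + 8·435 = 3481, and √3481 = 59.
So n = (1 + 59) / 4 = 60/4 = 15.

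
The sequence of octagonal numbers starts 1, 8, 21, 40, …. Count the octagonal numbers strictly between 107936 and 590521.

The n-th octagonal number is n(3n−2).
Smallest index with value > 107936: n = 191 (giving 109061).
Largest index with value < 590521: n = 444 (giving 590520).
Indices 191 through 444: 254 terms.

254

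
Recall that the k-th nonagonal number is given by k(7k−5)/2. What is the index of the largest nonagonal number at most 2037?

24

Solve n(7n−5)/2 ≤ 2037 for integer n.
n = 24 gives 1956 ≤ 2037, while n = 25 gives 2125 > 2037; so the answer is index 24.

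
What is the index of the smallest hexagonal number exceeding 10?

Solve n(2n−1) > 10 for integer n.
The largest n with value ≤ 10 is 2 (since 6 ≤ 10 < 15), so the first above is n = 3, value 15.

3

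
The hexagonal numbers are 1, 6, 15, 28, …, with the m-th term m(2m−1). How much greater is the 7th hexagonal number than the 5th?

7·(2·7 − 1) = 91 and 5·(2·5 − 1) = 45.
Difference: 91 − 45 = 46.

46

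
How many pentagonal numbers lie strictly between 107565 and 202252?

The n-th pentagonal number is n(3n−1)/2.
Smallest index with value > 107565: n = 268 (giving 107602).
Largest index with value < 202252: n = 367 (giving 201850).
Indices 268 through 367: 100 terms.

100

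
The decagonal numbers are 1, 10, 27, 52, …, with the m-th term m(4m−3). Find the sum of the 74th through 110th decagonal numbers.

Σ i(4i−3) = 4Σi² − 3Σi over i = 74..110.
Σi = 6105 − 2701 = 3404 and Σi² = 449735 − 132349 = 317386.
4·317386 − 3·3404 = 1259332.

1259332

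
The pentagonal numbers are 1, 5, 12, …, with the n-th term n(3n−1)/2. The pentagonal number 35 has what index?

5

Set n(3n−1)/2 = 35, giving 3n² − n − 70 = 0.
So n = (1 + 29) / 6 = 30/6 = 5.
Check: 5·(3·5 − 1)/2 = 35. ✓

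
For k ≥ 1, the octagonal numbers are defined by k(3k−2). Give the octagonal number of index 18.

The 18th octagonal number is n(3n−2) with n = 18.
18·(3·18 − 2) = 18·52 = 936.

936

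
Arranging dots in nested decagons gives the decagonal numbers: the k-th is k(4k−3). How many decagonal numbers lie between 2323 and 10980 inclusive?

28

The n-th decagonal number is n(4n−3).
Smallest index with value ≥ 2323: n = 25 (giving 2425).
Largest index with value ≤ 10980: n = 52 (giving 10660).
Indices 25 through 52: 28 terms.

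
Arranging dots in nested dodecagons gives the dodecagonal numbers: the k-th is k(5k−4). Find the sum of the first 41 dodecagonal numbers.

115661

Σ i(5i−4) = 5Σi² − 4Σi over i = 1..41.
Σi = 861 and Σi² = 23821.
5·23821 − 4·861 = 115661.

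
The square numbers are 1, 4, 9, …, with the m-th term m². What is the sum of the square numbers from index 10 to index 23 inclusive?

4039

Σ_{i=10}^{23} i² = 4324 − 285 = 4039.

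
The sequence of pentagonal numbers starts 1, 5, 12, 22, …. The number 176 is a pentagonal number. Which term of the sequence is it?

Set n(3n−1)/2 = 176, giving 3n² − n − 352 = 0.
The discriminant is 1 + 24·176 = 4225, and √4225 = 65.
So n = (1 + 65) / 6 = 66/6 = 11.

11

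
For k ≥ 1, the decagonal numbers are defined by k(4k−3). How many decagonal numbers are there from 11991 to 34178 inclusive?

The n-th decagonal number is n(4n−3).
Smallest index with value ≥ 11991: n = 56 (giving 12376).
Largest index with value ≤ 34178: n = 92 (giving 33580).
Indices 56 through 92: 37 terms.

37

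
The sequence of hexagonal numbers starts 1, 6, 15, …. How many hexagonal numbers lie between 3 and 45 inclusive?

The n-th hexagonal number is n(2n−1).
Smallest index with value ≥ 3: n = 2 (giving 6).
Largest index with value ≤ 45: n = 5 (giving 45).
Indices 2 through 5: 4 terms.

4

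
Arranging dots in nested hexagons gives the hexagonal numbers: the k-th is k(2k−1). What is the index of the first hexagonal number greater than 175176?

297

Solve n(2n−1) > 175176 for integer n.
The largest n with value ≤ 175176 is 296 (since 174936 ≤ 175176 < 176121), so the first above is n = 297, value 176121.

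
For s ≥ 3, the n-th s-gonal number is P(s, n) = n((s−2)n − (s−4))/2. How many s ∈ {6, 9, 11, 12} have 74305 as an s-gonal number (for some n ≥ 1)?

s = 6: P(6, 193) = 74305. ✓
s = 9: P(9, 146) = 74241 and P(9, 147) = 75264; 74305 is not s-gonal.
s = 11: P(11, 128) = 73280 and P(11, 129) = 74433; 74305 is not s-gonal.
s = 12: P(12, 122) = 73932 and P(12, 123) = 75153; 74305 is not s-gonal.
Hits: s ∈ {6} → 1.

1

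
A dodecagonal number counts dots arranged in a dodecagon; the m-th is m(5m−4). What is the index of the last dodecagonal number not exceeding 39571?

Solve n(5n−4) ≤ 39571 for integer n.
n = 89 gives 39249 ≤ 39571, while n = 90 gives 40140 > 39571; so the answer is index 89.

89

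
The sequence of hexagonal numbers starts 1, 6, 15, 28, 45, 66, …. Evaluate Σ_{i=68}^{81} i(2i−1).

154819

Σ i(2i−1) = 2Σi² − Σi over i = 68..81.
Σi = 3321 − 2278 = 1043 and Σi² = 180441 − 102510 = 77931.
2·77931 − 1·1043 = 154819.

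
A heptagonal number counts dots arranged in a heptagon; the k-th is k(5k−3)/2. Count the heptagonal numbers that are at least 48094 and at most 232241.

167

The n-th heptagonal number is n(5n−3)/2.
Smallest index with value ≥ 48094: n = 139 (giving 48094).
Largest index with value ≤ 232241: n = 305 (giving 232105).
Indices 139 through 305: 167 terms.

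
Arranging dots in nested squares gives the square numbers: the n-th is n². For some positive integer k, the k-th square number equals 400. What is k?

We need n² = 400, so n = √400 = 20.

20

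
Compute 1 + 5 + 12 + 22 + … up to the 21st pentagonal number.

Σ i(3i−1)/2 = (3Σi² − Σi) / 2 over i = 1..21.
Σi = 231 and Σi² = 3311.
(3·3311 − 1·231) / 2 = 9702/2 = 4851.

4851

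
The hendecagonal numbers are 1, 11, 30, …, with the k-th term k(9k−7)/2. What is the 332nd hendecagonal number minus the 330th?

332·(9·332 − 7)/2 = 494846 and 330·(9·330 − 7)/2 = 488895.
Difference: 494846 − 488895 = 5951.

5951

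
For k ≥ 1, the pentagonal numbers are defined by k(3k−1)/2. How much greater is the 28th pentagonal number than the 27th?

Consecutive pentagonal numbers differ by 3n − 2: here 3·28 − 2 = 82.

82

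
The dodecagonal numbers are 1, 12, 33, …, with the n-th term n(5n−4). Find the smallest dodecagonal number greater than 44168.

44745

Solve n(5n−4) > 44168 for integer n.
The largest n with value ≤ 44168 is 94 (since 43804 ≤ 44168 < 44745), so the first above is n = 95, value 44745.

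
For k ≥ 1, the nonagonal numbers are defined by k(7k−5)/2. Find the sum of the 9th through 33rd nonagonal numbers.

Σ i(7i−5)/2 = (7Σi² − 5Σi) / 2 over i = 9..33.
Σi = 561 − 36 = 525 and Σi² = 12529 − 204 = 12325.
(7·12325 − 5·525) / 2 = 83650/2 = 41825.

41825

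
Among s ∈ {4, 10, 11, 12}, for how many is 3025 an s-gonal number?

2

s = 4: P(4, 55) = 3025. ✓
s = 10: P(10, 27) = 2835 and P(10, 28) = 3052; 3025 is not s-gonal.
s = 11: P(11, 26) = 2951 and P(11, 27) = 3186; 3025 is not s-gonal.
s = 12: P(12, 25) = 3025. ✓
Hits: s ∈ {4, 12} → 2.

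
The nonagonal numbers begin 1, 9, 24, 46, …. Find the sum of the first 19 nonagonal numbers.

8170

Σ i(7i−5)/2 = (7Σi² − 5Σi) / 2 over i = 1..19.
Σi = 190 and Σi² = 2470.
(7·2470 − 5·190) / 2 = 16340/2 = 8170.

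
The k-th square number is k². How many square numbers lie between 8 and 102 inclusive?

The n-th square number is n².
Smallest index with value ≥ 8: n = 3 (giving 9).
Largest index with value ≤ 102: n = 10 (giving 100).
Indices 3 through 10: 8 terms.

8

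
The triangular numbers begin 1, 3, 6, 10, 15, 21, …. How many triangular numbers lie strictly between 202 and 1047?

26

The n-th triangular number is n(n+1)/2.
Smallest index with value > 202: n = 20 (giving 210).
Largest index with value < 1047: n = 45 (giving 1035).
Indices 20 through 45: 26 terms.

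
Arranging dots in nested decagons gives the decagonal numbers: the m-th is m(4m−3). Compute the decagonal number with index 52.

The 52nd decagonal number is n(4n−3) with n = 52.
52·(4·52 − 3) = 52·205 = 10660.

10660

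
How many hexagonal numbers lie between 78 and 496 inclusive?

10

The n-th hexagonal number is n(2n−1).
Smallest index with value ≥ 78: n = 7 (giving 91).
Largest index with value ≤ 496: n = 16 (giving 496).
Indices 7 through 16: 10 terms.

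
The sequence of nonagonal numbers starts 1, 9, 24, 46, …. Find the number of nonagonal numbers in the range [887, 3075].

14

The n-th nonagonal number is n(7n−5)/2.
Smallest index with value ≥ 887: n = 17 (giving 969).
Largest index with value ≤ 3075: n = 30 (giving 3075).
Indices 17 through 30: 14 terms.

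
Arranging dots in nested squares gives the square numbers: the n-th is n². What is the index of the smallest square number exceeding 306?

18

Solve n² > 306 for integer n.
The largest n with value ≤ 306 is 17 (since 289 ≤ 306 < 324), so the first above is n = 18, value 324.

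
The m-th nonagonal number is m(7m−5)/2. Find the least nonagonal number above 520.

559

Solve n(7n−5)/2 > 520 for integer n.
The largest n with value ≤ 520 is 12 (since 474 ≤ 520 < 559), so the first above is n = 13, value 559.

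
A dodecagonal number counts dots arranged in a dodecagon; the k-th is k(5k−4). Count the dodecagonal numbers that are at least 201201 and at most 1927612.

The n-th dodecagonal number is n(5n−4).
Smallest index with value ≥ 201201: n = 201 (giving 201201).
Largest index with value ≤ 1927612: n = 621 (giving 1925721).
Indices 201 through 621: 421 terms.

421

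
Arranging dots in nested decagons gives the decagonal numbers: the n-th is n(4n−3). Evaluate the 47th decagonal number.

8695

The 47th decagonal number is n(4n−3) with n = 47.
47·(4·47 − 3) = 47·185 = 8695.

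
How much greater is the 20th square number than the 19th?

39

n² − (n−1)² = 2n − 1, so 20² − 19² = 2·20 − 1 = 39.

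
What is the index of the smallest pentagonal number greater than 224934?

Solve n(3n−1)/2 > 224934 for integer n.
The largest n with value ≤ 224934 is 387 (since 224460 ≤ 224934 < 225622), so the first above is n = 388, value 225622.

388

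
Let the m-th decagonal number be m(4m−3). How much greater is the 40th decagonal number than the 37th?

915

40·(4·40 − 3) = 6280 and 37·(4·37 − 3) = 5365.
Difference: 6280 − 5365 = 915.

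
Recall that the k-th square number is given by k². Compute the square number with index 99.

The 99th square number is n² with n = 99.
99² = 9801.

9801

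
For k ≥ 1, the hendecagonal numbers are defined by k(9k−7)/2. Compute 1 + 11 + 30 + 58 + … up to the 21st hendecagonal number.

Σ i(9i−7)/2 = (9Σi² − 7Σi) / 2 over i = 1..21.
Σi = 231 and Σi² = 3311.
(9·3311 − 7·231) / 2 = 28182/2 = 14091.

14091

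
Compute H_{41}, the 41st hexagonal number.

The 41st hexagonal number is n(2n−1) with n = 41.
41·(2·41 − 1) = 41·81 = 3321.

3321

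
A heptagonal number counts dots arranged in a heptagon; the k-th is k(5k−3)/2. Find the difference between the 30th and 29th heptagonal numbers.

Consecutive heptagonal numbers differ by 5n − 4: here 5·30 − 4 = 146.

146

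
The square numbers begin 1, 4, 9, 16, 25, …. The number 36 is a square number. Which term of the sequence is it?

We need n² = 36, so n = √36 = 6.

6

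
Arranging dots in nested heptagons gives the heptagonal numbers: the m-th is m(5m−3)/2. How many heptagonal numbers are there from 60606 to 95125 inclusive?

40

The n-th heptagonal number is n(5n−3)/2.
Smallest index with value ≥ 60606: n = 156 (giving 60606).
Largest index with value ≤ 95125: n = 195 (giving 94770).
Indices 156 through 195: 40 terms.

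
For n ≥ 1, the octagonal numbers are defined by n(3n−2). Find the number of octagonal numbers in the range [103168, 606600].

265

The n-th octagonal number is n(3n−2).
Smallest index with value ≥ 103168: n = 186 (giving 103416).
Largest index with value ≤ 606600: n = 450 (giving 606600).
Indices 186 through 450: 265 terms.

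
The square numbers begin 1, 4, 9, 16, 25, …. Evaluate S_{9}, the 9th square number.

81

9² = 81.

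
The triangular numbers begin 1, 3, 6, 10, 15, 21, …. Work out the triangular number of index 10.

55

10·11/2 = 110/2 = 55.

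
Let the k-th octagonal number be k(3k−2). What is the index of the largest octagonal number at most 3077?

Solve n(3n−2) ≤ 3077 for integer n.
n = 32 gives 3008 ≤ 3077, while n = 33 gives 3201 > 3077; so the answer is index 32.

32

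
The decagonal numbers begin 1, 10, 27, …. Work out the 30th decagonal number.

3510

The 30th decagonal number is n(4n−3) with n = 30.
30·(4·30 − 3) = 30·117 = 3510.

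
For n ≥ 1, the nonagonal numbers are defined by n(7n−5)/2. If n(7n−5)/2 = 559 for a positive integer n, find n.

Set n(7n−5)/2 = 559, giving 7n² − 5n − 1118 = 0.
The discriminant is 25 + 56·559 = 31329, and √31329 = 177.
So n = (5 + 177) / 14 = 182/14 = 13.

13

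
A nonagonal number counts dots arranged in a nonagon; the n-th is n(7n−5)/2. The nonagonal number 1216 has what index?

19

Set n(7n−5)/2 = 1216, giving 7n² − 5n − 2432 = 0.
The discriminant is 25 + 56·1216 = 68121, and √68121 = 261.
So n = (5 + 261) / 14 = 266/14 = 19.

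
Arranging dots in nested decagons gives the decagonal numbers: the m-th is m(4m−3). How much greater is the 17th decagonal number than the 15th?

250

17·(4·17 − 3) = 1105 and 15·(4·15 − 3) = 855.
Difference: 1105 − 855 = 250.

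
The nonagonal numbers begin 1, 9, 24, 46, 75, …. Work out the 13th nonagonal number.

13·(7·13 − 5)/2 = 13·86/2 = 13·43 = 559.

559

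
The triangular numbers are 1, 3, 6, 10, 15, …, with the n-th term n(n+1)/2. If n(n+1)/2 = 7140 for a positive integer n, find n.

Set n(n+1)/2 = 7140, giving n² + n − 14280 = 0.
So n = (-1 + 239) / 2 = 238/2 = 119.

119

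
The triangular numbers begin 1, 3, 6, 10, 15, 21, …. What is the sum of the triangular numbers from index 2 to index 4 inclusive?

Σ i(i+1)/2 = (Σi² + Σi) / 2 over i = 2..4.
Σi = 10 − 1 = 9 and Σi² = 30 − 1 = 29.
(1·29 + 1·9) / 2 = 38/2 = 19.

19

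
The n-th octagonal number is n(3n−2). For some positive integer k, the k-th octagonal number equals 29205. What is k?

Set n(3n−2) = 29205, giving 3n² − 2n − 29205 = 0.
The discriminant is 4 + 12·29205 = 350464, and √350464 = 592.
So n = (2 + 592) / 6 = 594/6 = 99.

99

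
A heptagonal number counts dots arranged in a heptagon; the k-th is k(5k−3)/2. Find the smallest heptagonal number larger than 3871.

Solve n(5n−3)/2 > 3871 for integer n.
The largest n with value ≤ 3871 is 39 (since 3744 ≤ 3871 < 3940), so the first above is n = 40, value 3940.

3940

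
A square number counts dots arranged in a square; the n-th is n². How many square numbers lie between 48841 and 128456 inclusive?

138

The n-th square number is n².
Smallest index with value ≥ 48841: n = 221 (giving 48841).
Largest index with value ≤ 128456: n = 358 (giving 128164).
Indices 221 through 358: 138 terms.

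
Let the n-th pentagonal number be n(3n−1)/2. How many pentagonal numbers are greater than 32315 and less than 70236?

70

The n-th pentagonal number is n(3n−1)/2.
Smallest index with value > 32315: n = 147 (giving 32340).
Largest index with value < 70236: n = 216 (giving 69876).
Indices 147 through 216: 70 terms.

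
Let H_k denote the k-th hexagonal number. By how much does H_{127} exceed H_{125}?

1006

127·(2·127 − 1) = 32131 and 125·(2·125 − 1) = 31125.
Difference: 32131 − 31125 = 1006.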